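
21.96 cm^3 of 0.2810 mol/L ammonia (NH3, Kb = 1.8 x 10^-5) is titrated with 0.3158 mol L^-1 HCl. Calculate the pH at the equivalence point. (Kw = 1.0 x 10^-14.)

5.04

n(NH3) = 0.2810 x 0.02196 = 0.006171 mol; V(HCl) at equivalence = 0.006171/0.3158 = 0.01954 L.
At equivalence the base is fully converted to NH4+; total volume = 0.04150 L, so [NH4+] = 0.006171/0.04150 = 0.1487 M.
Ka(NH4+) = Kw/Kb = 1.0e-14 / 1.8 x 10^-5 = 5.56e-10.
[H^+] = sqrt(Ka x [NH4+]) = sqrt(5.56e-10 x 0.1487) = 9.09e-6 M.
pH = -log(9.09e-6) = 5.04.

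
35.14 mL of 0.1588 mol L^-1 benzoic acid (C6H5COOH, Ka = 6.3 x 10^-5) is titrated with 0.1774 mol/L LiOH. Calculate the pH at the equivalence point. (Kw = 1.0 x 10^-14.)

8.56

n(C6H5COOH) = 0.1588 x 0.03514 = 0.005580 mol; V(LiOH) at equivalence = 0.005580/0.1774 = 0.03146 L.
At equivalence all the acid is converted to C6H5COO-; total volume = 0.03514 + 0.03146 = 0.06660 L, so [C6H5COO-] = 0.005580/0.06660 = 0.08379 M.
Kb = Kw/Ka = 1.0e-14 / 6.3 x 10^-5 = 1.59e-10.
[OH^-] = sqrt(Kb x [C6H5COO-]) = sqrt(1.59e-10 x 0.08379) = 3.65e-6 M.
pOH = 5.44, so pH = 14.00 - 5.44 = 8.56.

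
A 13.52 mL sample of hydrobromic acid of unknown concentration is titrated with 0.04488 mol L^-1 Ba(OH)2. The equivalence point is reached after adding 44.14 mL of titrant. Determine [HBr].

0.293 M

n(Ba(OH)2) delivered = 0.04488 x 0.04414 = 0.001981 mol.
The reaction is 2 HBr + 1 Ba(OH)2, so n(HBr) = 0.001981 x 2/1 = 0.003962 mol.
[HBr] = 0.003962 mol / 0.01352 L = 0.293 M.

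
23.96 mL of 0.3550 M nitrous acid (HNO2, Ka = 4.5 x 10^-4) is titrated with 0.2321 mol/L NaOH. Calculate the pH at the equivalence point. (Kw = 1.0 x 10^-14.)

8.25

n(HNO2) = 0.3550 x 0.02396 = 0.008506 mol; V(NaOH) at equivalence = 0.008506/0.2321 = 0.03665 L.
At equivalence all the acid is converted to NO2-; total volume = 0.02396 + 0.03665 = 0.06061 L, so [NO2-] = 0.008506/0.06061 = 0.1403 M.
Kb = Kw/Ka = 1.0e-14 / 4.5 x 10^-4 = 2.22e-11.
[OH^-] = sqrt(Kb x [NO2-]) = sqrt(2.22e-11 x 0.1403) = 1.77e-6 M.
pOH = 5.75, so pH = 14.00 - 5.75 = 8.25.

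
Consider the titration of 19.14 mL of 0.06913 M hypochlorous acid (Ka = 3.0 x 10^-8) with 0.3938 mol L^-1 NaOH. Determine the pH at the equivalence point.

10.15

n(HClO) = 0.06913 x 0.01914 = 0.001323 mol; V(NaOH) at equivalence = 0.001323/0.3938 = 0.003360 L.
At equivalence all the acid is converted to ClO-; total volume = 0.01914 + 0.003360 = 0.02250 L, so [ClO-] = 0.001323/0.02250 = 0.05881 M.
Kb = Kw/Ka = 1.0e-14 / 3.0 x 10^-8 = 3.33e-7.
[OH^-] = sqrt(Kb x [ClO-]) = sqrt(3.33e-7 x 0.05881) = 0.000140 M.
pOH = 3.85, so pH = 14.00 - 3.85 = 10.15.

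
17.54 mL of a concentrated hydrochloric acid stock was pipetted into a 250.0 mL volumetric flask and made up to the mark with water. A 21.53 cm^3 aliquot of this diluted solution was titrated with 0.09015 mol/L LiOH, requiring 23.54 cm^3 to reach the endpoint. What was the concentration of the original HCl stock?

n(LiOH) = 0.09015 x 0.02354 = 0.002122 mol.
n(HCl) in the aliquot = 0.002122 mol.
[diluted HCl] = 0.002122 / 0.02153 = 0.09857 M.
Dilution factor = 250.0/17.54 = 14.25, so [stock] = 0.09857 x 14.25 = 1.40 M.

1.40 M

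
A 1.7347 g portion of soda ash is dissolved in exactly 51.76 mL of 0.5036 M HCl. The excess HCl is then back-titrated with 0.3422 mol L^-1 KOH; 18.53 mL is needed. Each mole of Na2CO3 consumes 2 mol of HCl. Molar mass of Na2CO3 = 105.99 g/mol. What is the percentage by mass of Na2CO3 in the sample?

Total n(HCl) added = 0.5036 x 0.05176 = 0.02607 mol.
n(KOH) used = 0.3422 x 0.01853 = 0.006341 mol, which equals the excess n(HCl).
So n(HCl) consumed by the sample = 0.02607 - 0.006341 = 0.01973 mol.
n(Na2CO3) = 0.01973 / 2 = 0.009863 mol.
mass Na2CO3 = 0.009863 x 105.99 = 1.045 g, so %Na2CO3 = 1.045/1.7347 x 100 = 60.3%.

60.3%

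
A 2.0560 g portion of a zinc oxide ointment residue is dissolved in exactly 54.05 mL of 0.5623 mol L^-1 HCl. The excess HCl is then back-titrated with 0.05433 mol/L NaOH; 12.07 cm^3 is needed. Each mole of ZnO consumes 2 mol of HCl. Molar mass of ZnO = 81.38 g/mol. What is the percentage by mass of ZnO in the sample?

58.9%

Total n(HCl) added = 0.5623 x 0.05405 = 0.03039 mol.
n(NaOH) used = 0.05433 x 0.01207 = 0.0006558 mol, which equals the excess n(HCl).
So n(HCl) consumed by the sample = 0.03039 - 0.0006558 = 0.02974 mol.
n(ZnO) = 0.02974 / 2 = 0.01487 mol.
mass ZnO = 0.01487 x 81.38 = 1.210 g, so %ZnO = 1.210/2.0560 x 100 = 58.9%.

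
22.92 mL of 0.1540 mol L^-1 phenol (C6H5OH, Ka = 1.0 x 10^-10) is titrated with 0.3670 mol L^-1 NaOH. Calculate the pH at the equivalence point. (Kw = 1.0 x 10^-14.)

n(C6H5OH) = 0.1540 x 0.02292 = 0.003530 mol; V(NaOH) at equivalence = 0.003530/0.3670 = 0.009618 L.
At equivalence all the acid is converted to C6H5O-; total volume = 0.02292 + 0.009618 = 0.03254 L, so [C6H5O-] = 0.003530/0.03254 = 0.1085 M.
Kb = Kw/Ka = 1.0e-14 / 1.0 x 10^-10 = 0.000100.
[OH^-] = sqrt(Kb x [C6H5O-]) = sqrt(0.000100 x 0.1085) = 0.00329 M.
pOH = 2.48, so pH = 14.00 - 2.48 = 11.52.

11.52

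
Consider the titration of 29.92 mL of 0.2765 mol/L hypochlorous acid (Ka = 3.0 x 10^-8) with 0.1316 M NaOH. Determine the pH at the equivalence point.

10.24

n(HClO) = 0.2765 x 0.02992 = 0.008273 mol; V(NaOH) at equivalence = 0.008273/0.1316 = 0.06286 L.
At equivalence all the acid is converted to ClO-; total volume = 0.02992 + 0.06286 = 0.09278 L, so [ClO-] = 0.008273/0.09278 = 0.08916 M.
Kb = Kw/Ka = 1.0e-14 / 3.0 x 10^-8 = 3.33e-7.
[OH^-] = sqrt(Kb x [ClO-]) = sqrt(3.33e-7 x 0.08916) = 0.000172 M.
pOH = 3.76, so pH = 14.00 - 3.76 = 10.24.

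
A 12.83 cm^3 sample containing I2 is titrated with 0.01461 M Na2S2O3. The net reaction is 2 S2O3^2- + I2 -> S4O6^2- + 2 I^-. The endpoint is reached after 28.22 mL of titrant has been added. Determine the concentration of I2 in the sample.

0.0161 M

n(Na2S2O3) = 0.01461 x 0.02822 = 0.0004123 mol.
From the balanced equation, 2 mol Na2S2O3 reacts with 1 mol I2, so n(I2) = 0.0004123 x 1/2 = 0.0002061 mol.
[I2] = 0.0002061 / 0.01283 L = 0.0161 M.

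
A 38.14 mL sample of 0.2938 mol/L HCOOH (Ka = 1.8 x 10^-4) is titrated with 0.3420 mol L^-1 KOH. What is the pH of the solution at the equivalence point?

8.47

n(HCOOH) = 0.2938 x 0.03814 = 0.01121 mol; V(KOH) at equivalence = 0.01121/0.3420 = 0.03276 L.
At equivalence all the acid is converted to HCOO-; total volume = 0.03814 + 0.03276 = 0.07090 L, so [HCOO-] = 0.01121/0.07090 = 0.1580 M.
Kb = Kw/Ka = 1.0e-14 / 1.8 x 10^-4 = 5.56e-11.
[OH^-] = sqrt(Kb x [HCOO-]) = sqrt(5.56e-11 x 0.1580) = 2.96e-6 M.
pOH = 5.53, so pH = 14.00 - 5.53 = 8.47.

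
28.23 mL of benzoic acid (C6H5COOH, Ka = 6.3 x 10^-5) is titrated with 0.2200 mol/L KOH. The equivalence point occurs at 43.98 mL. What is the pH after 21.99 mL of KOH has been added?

21.99 mL is exactly half the equivalence volume (43.98/2), i.e. the half-equivalence point.
There, n(HA) = n(A^-), so pH = pKa = -log(6.3 x 10^-5) = 4.20.

4.20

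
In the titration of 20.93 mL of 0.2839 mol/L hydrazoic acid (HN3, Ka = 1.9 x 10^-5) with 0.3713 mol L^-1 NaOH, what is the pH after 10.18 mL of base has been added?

4.96

Initial n(HN3) = 0.2839 x 0.02093 = 0.005942 mol.
n(NaOH) added = 0.3713 x 0.01018 = 0.003780 mol, converting that many moles of HN3 to N3-.
Remaining n(HN3) = 0.002162 mol; n(N3-) = 0.003780 mol.
By Henderson-Hasselbalch, pH = pKa + log([A^-]/[HA]) = 4.72 + log(0.003780/0.002162) = 4.72 + (+0.24) = 4.96.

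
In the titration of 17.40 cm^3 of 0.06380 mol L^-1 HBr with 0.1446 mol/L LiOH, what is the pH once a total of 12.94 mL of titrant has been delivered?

n(acid) = 0.06380 x 0.01740 = 0.001110 mol; n(LiOH) added = 0.1446 x 0.01294 = 0.001871 mol.
Base is in excess by 0.001871 - 0.001110 = 0.0007610 mol in a total volume of 0.03034 L.
[OH^-] = 0.0007610/0.03034 = 0.02508 M, so pOH = 1.60 and pH = 14.00 - 1.60 = 12.40.

12.40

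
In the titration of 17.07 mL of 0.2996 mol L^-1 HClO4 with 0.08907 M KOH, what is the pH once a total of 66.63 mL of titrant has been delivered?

11.99

n(acid) = 0.2996 x 0.01707 = 0.005114 mol; n(KOH) added = 0.08907 x 0.06663 = 0.005935 mol.
Base is in excess by 0.005935 - 0.005114 = 0.0008206 mol in a total volume of 0.08370 L.
[OH^-] = 0.0008206/0.08370 = 0.009804 M, so pOH = 2.01 and pH = 14.00 - 2.01 = 11.99.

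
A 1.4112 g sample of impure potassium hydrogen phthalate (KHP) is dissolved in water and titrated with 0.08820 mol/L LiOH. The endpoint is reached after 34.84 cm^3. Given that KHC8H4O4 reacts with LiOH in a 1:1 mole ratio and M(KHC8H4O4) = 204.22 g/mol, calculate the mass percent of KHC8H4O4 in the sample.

n(LiOH) = 0.08820 x 0.03484 = 0.003073 mol.
n(KHC8H4O4) = 0.003073 / 1 = 0.003073 mol.
mass of KHC8H4O4 = 0.003073 x 204.22 = 0.6275 g.
% purity = 0.6275 / 1.4112 x 100 = 44.5%.

44.5%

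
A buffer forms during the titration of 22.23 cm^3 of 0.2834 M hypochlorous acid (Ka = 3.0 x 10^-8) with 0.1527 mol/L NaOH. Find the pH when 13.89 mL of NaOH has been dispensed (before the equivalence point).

7.23

Initial n(HClO) = 0.2834 x 0.02223 = 0.006300 mol.
n(NaOH) added = 0.1527 x 0.01389 = 0.002121 mol, converting that many moles of HClO to ClO-.
Remaining n(HClO) = 0.004179 mol; n(ClO-) = 0.002121 mol.
By Henderson-Hasselbalch, pH = pKa + log([A^-]/[HA]) = 7.52 + log(0.002121/0.004179) = 7.52 + (-0.29) = 7.23.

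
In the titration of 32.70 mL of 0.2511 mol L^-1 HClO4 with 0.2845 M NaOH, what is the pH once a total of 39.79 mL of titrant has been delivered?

12.63

n(acid) = 0.2511 x 0.03270 = 0.008211 mol; n(NaOH) added = 0.2845 x 0.03979 = 0.01132 mol.
Base is in excess by 0.01132 - 0.008211 = 0.003109 mol in a total volume of 0.07249 L.
[OH^-] = 0.003109/0.07249 = 0.04289 M, so pOH = 1.37 and pH = 14.00 - 1.37 = 12.63.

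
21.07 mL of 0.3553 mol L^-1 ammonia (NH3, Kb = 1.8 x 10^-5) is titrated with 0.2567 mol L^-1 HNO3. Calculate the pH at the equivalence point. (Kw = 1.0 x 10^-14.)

n(NH3) = 0.3553 x 0.02107 = 0.007486 mol; V(HNO3) at equivalence = 0.007486/0.2567 = 0.02916 L.
At equivalence the base is fully converted to NH4+; total volume = 0.05023 L, so [NH4+] = 0.007486/0.05023 = 0.1490 M.
Ka(NH4+) = Kw/Kb = 1.0e-14 / 1.8 x 10^-5 = 5.56e-10.
[H^+] = sqrt(Ka x [NH4+]) = sqrt(5.56e-10 x 0.1490) = 9.10e-6 M.
pH = -log(9.10e-6) = 5.04.

5.04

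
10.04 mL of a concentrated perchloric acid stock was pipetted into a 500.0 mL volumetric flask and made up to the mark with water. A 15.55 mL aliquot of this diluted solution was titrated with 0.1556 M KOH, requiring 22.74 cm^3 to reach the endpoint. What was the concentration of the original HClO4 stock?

n(KOH) = 0.1556 x 0.02274 = 0.003538 mol.
n(HClO4) in the aliquot = 0.003538 mol.
[diluted HClO4] = 0.003538 / 0.01555 = 0.2275 M.
Dilution factor = 500.0/10.04 = 49.80, so [stock] = 0.2275 x 49.80 = 11.3 M.

11.3 M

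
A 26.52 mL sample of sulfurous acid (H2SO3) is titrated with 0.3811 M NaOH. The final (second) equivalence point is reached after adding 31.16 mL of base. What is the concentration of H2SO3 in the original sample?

0.224 M

n(NaOH) = 0.3811 x 0.03116 = 0.01188 mol.
At the final (second) equivalence point, 2 mol OH^- react per mol H2SO3, so n(H2SO3) = 0.01188 / 2 = 0.005938 mol.
[H2SO3] = 0.005938 / 0.02652 L = 0.224 M.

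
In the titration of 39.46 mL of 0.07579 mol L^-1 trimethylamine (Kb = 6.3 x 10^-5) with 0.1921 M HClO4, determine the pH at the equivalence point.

5.53

n((CH3)3N) = 0.07579 x 0.03946 = 0.002991 mol; V(HClO4) at equivalence = 0.002991/0.1921 = 0.01557 L.
At equivalence the base is fully converted to (CH3)3NH+; total volume = 0.05503 L, so [(CH3)3NH+] = 0.002991/0.05503 = 0.05435 M.
Ka((CH3)3NH+) = Kw/Kb = 1.0e-14 / 6.3 x 10^-5 = 1.59e-10.
[H^+] = sqrt(Ka x [(CH3)3NH+]) = sqrt(1.59e-10 x 0.05435) = 2.94e-6 M.
pH = -log(2.94e-6) = 5.53.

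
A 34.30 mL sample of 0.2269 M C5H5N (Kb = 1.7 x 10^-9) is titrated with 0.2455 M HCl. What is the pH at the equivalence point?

n(C5H5N) = 0.2269 x 0.03430 = 0.007783 mol; V(HCl) at equivalence = 0.007783/0.2455 = 0.03170 L.
At equivalence the base is fully converted to C5H5NH+; total volume = 0.06600 L, so [C5H5NH+] = 0.007783/0.06600 = 0.1179 M.
Ka(C5H5NH+) = Kw/Kb = 1.0e-14 / 1.7 x 10^-9 = 5.88e-6.
[H^+] = sqrt(Ka x [C5H5NH+]) = sqrt(5.88e-6 x 0.1179) = 0.000833 M.
pH = -log(0.000833) = 3.08.

3.08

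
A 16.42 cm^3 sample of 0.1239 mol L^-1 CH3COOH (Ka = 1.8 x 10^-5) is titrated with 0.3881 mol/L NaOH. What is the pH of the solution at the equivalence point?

n(CH3COOH) = 0.1239 x 0.01642 = 0.002034 mol; V(NaOH) at equivalence = 0.002034/0.3881 = 0.005242 L.
At equivalence all the acid is converted to CH3COO-; total volume = 0.01642 + 0.005242 = 0.02166 L, so [CH3COO-] = 0.002034/0.02166 = 0.09392 M.
Kb = Kw/Ka = 1.0e-14 / 1.8 x 10^-5 = 5.56e-10.
[OH^-] = sqrt(Kb x [CH3COO-]) = sqrt(5.56e-10 x 0.09392) = 7.22e-6 M.
pOH = 5.14, so pH = 14.00 - 5.14 = 8.86.

8.86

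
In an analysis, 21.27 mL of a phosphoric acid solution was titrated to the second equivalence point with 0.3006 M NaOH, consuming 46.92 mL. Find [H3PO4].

0.332 M

n(NaOH) = 0.3006 x 0.04692 = 0.01410 mol.
At the second equivalence point, 2 mol OH^- react per mol H3PO4, so n(H3PO4) = 0.01410 / 2 = 0.007052 mol.
[H3PO4] = 0.007052 / 0.02127 L = 0.332 M.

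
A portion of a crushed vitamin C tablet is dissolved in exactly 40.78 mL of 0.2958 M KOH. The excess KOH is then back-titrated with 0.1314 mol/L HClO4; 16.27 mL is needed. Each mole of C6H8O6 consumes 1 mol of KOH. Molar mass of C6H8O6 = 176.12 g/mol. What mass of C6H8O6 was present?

1.75 g

Total n(KOH) added = 0.2958 x 0.04078 = 0.01206 mol.
n(HClO4) used = 0.1314 x 0.01627 = 0.002138 mol, which equals the excess n(KOH).
So n(KOH) consumed by the sample = 0.01206 - 0.002138 = 0.009925 mol.
n(C6H8O6) = 0.009925 / 1 = 0.009925 mol.
mass = 0.009925 mol x 176.12 g/mol = 1.75 g.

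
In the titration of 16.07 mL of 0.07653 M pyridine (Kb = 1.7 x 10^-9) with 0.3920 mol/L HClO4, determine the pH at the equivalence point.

3.21

n(C5H5N) = 0.07653 x 0.01607 = 0.001230 mol; V(HClO4) at equivalence = 0.001230/0.3920 = 0.003137 L.
At equivalence the base is fully converted to C5H5NH+; total volume = 0.01921 L, so [C5H5NH+] = 0.001230/0.01921 = 0.06403 M.
Ka(C5H5NH+) = Kw/Kb = 1.0e-14 / 1.7 x 10^-9 = 5.88e-6.
[H^+] = sqrt(Ka x [C5H5NH+]) = sqrt(5.88e-6 x 0.06403) = 0.000614 M.
pH = -log(0.000614) = 3.21.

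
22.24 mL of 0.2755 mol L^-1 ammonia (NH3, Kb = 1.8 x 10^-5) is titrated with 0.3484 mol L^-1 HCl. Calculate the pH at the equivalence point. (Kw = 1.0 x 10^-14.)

5.03

n(NH3) = 0.2755 x 0.02224 = 0.006127 mol; V(HCl) at equivalence = 0.006127/0.3484 = 0.01759 L.
At equivalence the base is fully converted to NH4+; total volume = 0.03983 L, so [NH4+] = 0.006127/0.03983 = 0.1538 M.
Ka(NH4+) = Kw/Kb = 1.0e-14 / 1.8 x 10^-5 = 5.56e-10.
[H^+] = sqrt(Ka x [NH4+]) = sqrt(5.56e-10 x 0.1538) = 9.24e-6 M.
pH = -log(9.24e-6) = 5.03.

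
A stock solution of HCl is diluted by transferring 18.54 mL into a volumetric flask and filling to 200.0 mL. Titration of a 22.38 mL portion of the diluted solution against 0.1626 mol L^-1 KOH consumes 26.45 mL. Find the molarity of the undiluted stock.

2.07 M

n(KOH) = 0.1626 x 0.02645 = 0.004301 mol.
n(HCl) in the aliquot = 0.004301 mol.
[diluted HCl] = 0.004301 / 0.02238 = 0.1922 M.
Dilution factor = 200.0/18.54 = 10.79, so [stock] = 0.1922 x 10.79 = 2.07 M.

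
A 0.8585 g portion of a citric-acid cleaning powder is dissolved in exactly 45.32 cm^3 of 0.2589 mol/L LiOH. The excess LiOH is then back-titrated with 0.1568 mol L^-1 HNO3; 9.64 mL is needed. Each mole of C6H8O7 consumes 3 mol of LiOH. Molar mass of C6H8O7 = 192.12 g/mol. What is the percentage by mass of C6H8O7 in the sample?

Total n(LiOH) added = 0.2589 x 0.04532 = 0.01173 mol.
n(HNO3) used = 0.1568 x 0.009640 = 0.001512 mol, which equals the excess n(LiOH).
So n(LiOH) consumed by the sample = 0.01173 - 0.001512 = 0.01022 mol.
n(C6H8O7) = 0.01022 / 3 = 0.003407 mol.
mass C6H8O7 = 0.003407 x 192.12 = 0.6546 g, so %C6H8O7 = 0.6546/0.8585 x 100 = 76.2%.

76.2%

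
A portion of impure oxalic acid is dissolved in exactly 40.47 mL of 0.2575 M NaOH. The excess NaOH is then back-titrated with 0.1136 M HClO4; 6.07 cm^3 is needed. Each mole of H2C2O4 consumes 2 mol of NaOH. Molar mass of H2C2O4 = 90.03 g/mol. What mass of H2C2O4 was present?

Total n(NaOH) added = 0.2575 x 0.04047 = 0.01042 mol.
n(HClO4) used = 0.1136 x 0.006070 = 0.0006896 mol, which equals the excess n(NaOH).
So n(NaOH) consumed by the sample = 0.01042 - 0.0006896 = 0.009731 mol.
n(H2C2O4) = 0.009731 / 2 = 0.004866 mol.
mass = 0.004866 mol x 90.03 g/mol = 0.438 g.

0.438 g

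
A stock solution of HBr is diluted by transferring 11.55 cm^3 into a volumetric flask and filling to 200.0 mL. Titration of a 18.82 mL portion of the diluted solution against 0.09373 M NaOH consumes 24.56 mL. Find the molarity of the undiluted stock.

2.12 M

n(NaOH) = 0.09373 x 0.02456 = 0.002302 mol.
n(HBr) in the aliquot = 0.002302 mol.
[diluted HBr] = 0.002302 / 0.01882 = 0.1223 M.
Dilution factor = 200.0/11.55 = 17.32, so [stock] = 0.1223 x 17.32 = 2.12 M.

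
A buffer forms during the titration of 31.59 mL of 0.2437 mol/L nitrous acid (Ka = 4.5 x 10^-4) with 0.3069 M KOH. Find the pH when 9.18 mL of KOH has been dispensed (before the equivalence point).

Initial n(HNO2) = 0.2437 x 0.03159 = 0.007698 mol.
n(KOH) added = 0.3069 x 0.009180 = 0.002817 mol, converting that many moles of HNO2 to NO2-.
Remaining n(HNO2) = 0.004881 mol; n(NO2-) = 0.002817 mol.
By Henderson-Hasselbalch, pH = pKa + log([A^-]/[HA]) = 3.35 + log(0.002817/0.004881) = 3.35 + (-0.24) = 3.11.

3.11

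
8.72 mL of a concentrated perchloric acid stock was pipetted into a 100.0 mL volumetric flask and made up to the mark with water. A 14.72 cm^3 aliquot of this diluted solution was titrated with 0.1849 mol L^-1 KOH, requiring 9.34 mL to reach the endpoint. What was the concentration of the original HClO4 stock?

1.35 M

n(KOH) = 0.1849 x 0.009340 = 0.001727 mol.
n(HClO4) in the aliquot = 0.001727 mol.
[diluted HClO4] = 0.001727 / 0.01472 = 0.1173 M.
Dilution factor = 100.0/8.720 = 11.47, so [stock] = 0.1173 x 11.47 = 1.35 M.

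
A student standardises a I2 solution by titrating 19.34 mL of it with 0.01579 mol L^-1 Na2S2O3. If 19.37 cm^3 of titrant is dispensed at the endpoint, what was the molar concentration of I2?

n(Na2S2O3) = 0.01579 x 0.01937 = 0.0003059 mol.
From the balanced equation, 2 mol Na2S2O3 reacts with 1 mol I2, so n(I2) = 0.0003059 x 1/2 = 0.0001529 mol.
[I2] = 0.0001529 / 0.01934 L = 0.00791 M.

0.00791 M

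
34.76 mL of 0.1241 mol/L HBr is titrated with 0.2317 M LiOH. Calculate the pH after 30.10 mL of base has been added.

12.61

n(acid) = 0.1241 x 0.03476 = 0.004314 mol; n(LiOH) added = 0.2317 x 0.03010 = 0.006974 mol.
Base is in excess by 0.006974 - 0.004314 = 0.002660 mol in a total volume of 0.06486 L.
[OH^-] = 0.002660/0.06486 = 0.04102 M, so pOH = 1.39 and pH = 14.00 - 1.39 = 12.61.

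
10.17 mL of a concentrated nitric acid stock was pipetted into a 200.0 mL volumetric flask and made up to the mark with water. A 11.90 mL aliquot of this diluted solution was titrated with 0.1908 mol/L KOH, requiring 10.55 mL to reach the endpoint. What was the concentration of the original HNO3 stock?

n(KOH) = 0.1908 x 0.01055 = 0.002013 mol.
n(HNO3) in the aliquot = 0.002013 mol.
[diluted HNO3] = 0.002013 / 0.01190 = 0.1692 M.
Dilution factor = 200.0/10.17 = 19.67, so [stock] = 0.1692 x 19.67 = 3.33 M.

3.33 M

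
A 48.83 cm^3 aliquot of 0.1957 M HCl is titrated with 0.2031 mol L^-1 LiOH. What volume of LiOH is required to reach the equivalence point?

47.1 mL

n(HCl) = 0.1957 mol/L x 0.04883 L = 0.009556 mol.
At equivalence n(LiOH) = n(HCl) = 0.009556 mol.
V(LiOH) = 0.009556 / 0.2031 = 0.04705 L = 47.1 mL.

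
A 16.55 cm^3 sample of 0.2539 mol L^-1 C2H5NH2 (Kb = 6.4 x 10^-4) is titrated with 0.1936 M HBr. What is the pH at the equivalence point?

n(C2H5NH2) = 0.2539 x 0.01655 = 0.004202 mol; V(HBr) at equivalence = 0.004202/0.1936 = 0.02170 L.
At equivalence the base is fully converted to C2H5NH3+; total volume = 0.03825 L, so [C2H5NH3+] = 0.004202/0.03825 = 0.1098 M.
Ka(C2H5NH3+) = Kw/Kb = 1.0e-14 / 6.4 x 10^-4 = 1.56e-11.
[H^+] = sqrt(Ka x [C2H5NH3+]) = sqrt(1.56e-11 x 0.1098) = 1.31e-6 M.
pH = -log(1.31e-6) = 5.88.

5.88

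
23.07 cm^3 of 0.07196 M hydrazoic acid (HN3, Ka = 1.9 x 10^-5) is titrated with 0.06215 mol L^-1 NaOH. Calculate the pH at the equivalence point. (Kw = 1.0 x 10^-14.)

n(HN3) = 0.07196 x 0.02307 = 0.001660 mol; V(NaOH) at equivalence = 0.001660/0.06215 = 0.02671 L.
At equivalence all the acid is converted to N3-; total volume = 0.02307 + 0.02671 = 0.04978 L, so [N3-] = 0.001660/0.04978 = 0.03335 M.
Kb = Kw/Ka = 1.0e-14 / 1.9 x 10^-5 = 5.26e-10.
[OH^-] = sqrt(Kb x [N3-]) = sqrt(5.26e-10 x 0.03335) = 4.19e-6 M.
pOH = 5.38, so pH = 14.00 - 5.38 = 8.62.

8.62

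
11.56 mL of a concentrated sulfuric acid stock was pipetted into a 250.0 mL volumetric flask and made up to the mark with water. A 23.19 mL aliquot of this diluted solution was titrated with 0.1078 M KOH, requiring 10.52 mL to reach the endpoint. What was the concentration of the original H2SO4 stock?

n(KOH) = 0.1078 x 0.01052 = 0.001134 mol.
n(H2SO4) in the aliquot = 0.001134 x 1/2 = 0.0005670 mol.
[diluted H2SO4] = 0.0005670 / 0.02319 = 0.02445 M.
Dilution factor = 250.0/11.56 = 21.63, so [stock] = 0.02445 x 21.63 = 0.529 M.

0.529 M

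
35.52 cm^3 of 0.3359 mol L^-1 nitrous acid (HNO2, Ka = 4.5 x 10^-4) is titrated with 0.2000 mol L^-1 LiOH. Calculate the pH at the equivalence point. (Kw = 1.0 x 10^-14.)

n(HNO2) = 0.3359 x 0.03552 = 0.01193 mol; V(LiOH) at equivalence = 0.01193/0.2000 = 0.05966 L.
At equivalence all the acid is converted to NO2-; total volume = 0.03552 + 0.05966 = 0.09518 L, so [NO2-] = 0.01193/0.09518 = 0.1254 M.
Kb = Kw/Ka = 1.0e-14 / 4.5 x 10^-4 = 2.22e-11.
[OH^-] = sqrt(Kb x [NO2-]) = sqrt(2.22e-11 x 0.1254) = 1.67e-6 M.
pOH = 5.78, so pH = 14.00 - 5.78 = 8.22.

8.22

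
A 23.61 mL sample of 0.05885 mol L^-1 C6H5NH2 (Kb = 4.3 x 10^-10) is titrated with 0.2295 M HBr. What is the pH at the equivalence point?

n(C6H5NH2) = 0.05885 x 0.02361 = 0.001389 mol; V(HBr) at equivalence = 0.001389/0.2295 = 0.006054 L.
At equivalence the base is fully converted to C6H5NH3+; total volume = 0.02966 L, so [C6H5NH3+] = 0.001389/0.02966 = 0.04684 M.
Ka(C6H5NH3+) = Kw/Kb = 1.0e-14 / 4.3 x 10^-10 = 2.33e-5.
[H^+] = sqrt(Ka x [C6H5NH3+]) = sqrt(2.33e-5 x 0.04684) = 0.00104 M.
pH = -log(0.00104) = 2.98.

2.98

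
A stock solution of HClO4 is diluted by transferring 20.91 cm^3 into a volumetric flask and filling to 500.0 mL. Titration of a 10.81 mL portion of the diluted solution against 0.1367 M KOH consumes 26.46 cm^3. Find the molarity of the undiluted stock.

n(KOH) = 0.1367 x 0.02646 = 0.003617 mol.
n(HClO4) in the aliquot = 0.003617 mol.
[diluted HClO4] = 0.003617 / 0.01081 = 0.3346 M.
Dilution factor = 500.0/20.91 = 23.91, so [stock] = 0.3346 x 23.91 = 8.00 M.

8.00 M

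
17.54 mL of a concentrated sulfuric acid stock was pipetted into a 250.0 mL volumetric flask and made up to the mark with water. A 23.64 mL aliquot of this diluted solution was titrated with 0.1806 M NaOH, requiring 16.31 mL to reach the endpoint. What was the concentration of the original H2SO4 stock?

0.888 M

n(NaOH) = 0.1806 x 0.01631 = 0.002946 mol.
n(H2SO4) in the aliquot = 0.002946 x 1/2 = 0.001473 mol.
[diluted H2SO4] = 0.001473 / 0.02364 = 0.06230 M.
Dilution factor = 250.0/17.54 = 14.25, so [stock] = 0.06230 x 14.25 = 0.888 M.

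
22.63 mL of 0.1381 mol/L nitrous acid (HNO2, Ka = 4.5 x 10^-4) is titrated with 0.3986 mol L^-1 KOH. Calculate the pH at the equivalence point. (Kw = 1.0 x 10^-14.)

8.18

n(HNO2) = 0.1381 x 0.02263 = 0.003125 mol; V(KOH) at equivalence = 0.003125/0.3986 = 0.007840 L.
At equivalence all the acid is converted to NO2-; total volume = 0.02263 + 0.007840 = 0.03047 L, so [NO2-] = 0.003125/0.03047 = 0.1026 M.
Kb = Kw/Ka = 1.0e-14 / 4.5 x 10^-4 = 2.22e-11.
[OH^-] = sqrt(Kb x [NO2-]) = sqrt(2.22e-11 x 0.1026) = 1.51e-6 M.
pOH = 5.82, so pH = 14.00 - 5.82 = 8.18.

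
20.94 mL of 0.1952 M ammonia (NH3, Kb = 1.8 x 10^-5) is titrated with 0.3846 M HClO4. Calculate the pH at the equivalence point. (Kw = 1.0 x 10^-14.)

5.07

n(NH3) = 0.1952 x 0.02094 = 0.004087 mol; V(HClO4) at equivalence = 0.004087/0.3846 = 0.01063 L.
At equivalence the base is fully converted to NH4+; total volume = 0.03157 L, so [NH4+] = 0.004087/0.03157 = 0.1295 M.
Ka(NH4+) = Kw/Kb = 1.0e-14 / 1.8 x 10^-5 = 5.56e-10.
[H^+] = sqrt(Ka x [NH4+]) = sqrt(5.56e-10 x 0.1295) = 8.48e-6 M.
pH = -log(8.48e-6) = 5.07.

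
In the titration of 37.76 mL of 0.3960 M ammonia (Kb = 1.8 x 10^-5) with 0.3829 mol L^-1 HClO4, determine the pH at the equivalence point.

4.98

n(NH3) = 0.3960 x 0.03776 = 0.01495 mol; V(HClO4) at equivalence = 0.01495/0.3829 = 0.03905 L.
At equivalence the base is fully converted to NH4+; total volume = 0.07681 L, so [NH4+] = 0.01495/0.07681 = 0.1947 M.
Ka(NH4+) = Kw/Kb = 1.0e-14 / 1.8 x 10^-5 = 5.56e-10.
[H^+] = sqrt(Ka x [NH4+]) = sqrt(5.56e-10 x 0.1947) = 1.04e-5 M.
pH = -log(1.04e-5) = 4.98.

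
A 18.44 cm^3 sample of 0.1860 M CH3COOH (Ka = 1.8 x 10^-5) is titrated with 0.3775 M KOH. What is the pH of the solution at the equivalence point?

8.92

n(CH3COOH) = 0.1860 x 0.01844 = 0.003430 mol; V(KOH) at equivalence = 0.003430/0.3775 = 0.009086 L.
At equivalence all the acid is converted to CH3COO-; total volume = 0.01844 + 0.009086 = 0.02753 L, so [CH3COO-] = 0.003430/0.02753 = 0.1246 M.
Kb = Kw/Ka = 1.0e-14 / 1.8 x 10^-5 = 5.56e-10.
[OH^-] = sqrt(Kb x [CH3COO-]) = sqrt(5.56e-10 x 0.1246) = 8.32e-6 M.
pOH = 5.08, so pH = 14.00 - 5.08 = 8.92.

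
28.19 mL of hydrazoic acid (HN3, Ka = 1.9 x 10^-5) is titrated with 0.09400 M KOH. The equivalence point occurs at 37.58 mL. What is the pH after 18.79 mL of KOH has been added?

18.79 mL is exactly half the equivalence volume (37.58/2), i.e. the half-equivalence point.
There, n(HA) = n(A^-), so pH = pKa = -log(1.9 x 10^-5) = 4.72.

4.72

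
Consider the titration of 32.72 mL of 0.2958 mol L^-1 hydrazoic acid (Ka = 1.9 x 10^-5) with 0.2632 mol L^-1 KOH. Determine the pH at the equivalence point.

8.93

n(HN3) = 0.2958 x 0.03272 = 0.009679 mol; V(KOH) at equivalence = 0.009679/0.2632 = 0.03677 L.
At equivalence all the acid is converted to N3-; total volume = 0.03272 + 0.03677 = 0.06949 L, so [N3-] = 0.009679/0.06949 = 0.1393 M.
Kb = Kw/Ka = 1.0e-14 / 1.9 x 10^-5 = 5.26e-10.
[OH^-] = sqrt(Kb x [N3-]) = sqrt(5.26e-10 x 0.1393) = 8.56e-6 M.
pOH = 5.07, so pH = 14.00 - 5.07 = 8.93.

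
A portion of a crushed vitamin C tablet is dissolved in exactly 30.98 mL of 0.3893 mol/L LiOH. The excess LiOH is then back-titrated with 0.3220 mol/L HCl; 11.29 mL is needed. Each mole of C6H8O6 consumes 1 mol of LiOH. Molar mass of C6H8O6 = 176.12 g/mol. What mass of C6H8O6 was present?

1.48 g

Total n(LiOH) added = 0.3893 x 0.03098 = 0.01206 mol.
n(HCl) used = 0.3220 x 0.01129 = 0.003635 mol, which equals the excess n(LiOH).
So n(LiOH) consumed by the sample = 0.01206 - 0.003635 = 0.008425 mol.
n(C6H8O6) = 0.008425 / 1 = 0.008425 mol.
mass = 0.008425 mol x 176.12 g/mol = 1.48 g.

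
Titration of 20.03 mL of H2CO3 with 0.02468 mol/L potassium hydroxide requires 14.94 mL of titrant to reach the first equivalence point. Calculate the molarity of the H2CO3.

n(KOH) = 0.02468 x 0.01494 = 0.0003687 mol.
At the first equivalence point, 1 mol OH^- react per mol H2CO3, so n(H2CO3) = 0.0003687 / 1 = 0.0003687 mol.
[H2CO3] = 0.0003687 / 0.02003 L = 0.0184 M.

0.0184 M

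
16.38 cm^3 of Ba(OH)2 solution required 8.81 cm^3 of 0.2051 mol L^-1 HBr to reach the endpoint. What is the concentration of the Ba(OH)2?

0.0552 M

n(HBr) delivered = 0.2051 x 0.008810 = 0.001807 mol.
The reaction is 1 Ba(OH)2 + 2 HBr, so n(Ba(OH)2) = 0.001807 x 1/2 = 0.0009035 mol.
[Ba(OH)2] = 0.0009035 mol / 0.01638 L = 0.0552 M.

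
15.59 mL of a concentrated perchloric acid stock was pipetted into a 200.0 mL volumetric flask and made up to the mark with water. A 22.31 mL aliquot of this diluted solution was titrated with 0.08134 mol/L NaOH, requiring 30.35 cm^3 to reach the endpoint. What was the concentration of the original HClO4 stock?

n(NaOH) = 0.08134 x 0.03035 = 0.002469 mol.
n(HClO4) in the aliquot = 0.002469 mol.
[diluted HClO4] = 0.002469 / 0.02231 = 0.1107 M.
Dilution factor = 200.0/15.59 = 12.83, so [stock] = 0.1107 x 12.83 = 1.42 M.

1.42 M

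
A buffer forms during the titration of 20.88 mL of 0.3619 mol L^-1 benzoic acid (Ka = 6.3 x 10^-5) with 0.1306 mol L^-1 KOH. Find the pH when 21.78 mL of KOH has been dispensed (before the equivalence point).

Initial n(C6H5COOH) = 0.3619 x 0.02088 = 0.007556 mol.
n(KOH) added = 0.1306 x 0.02178 = 0.002844 mol, converting that many moles of C6H5COOH to C6H5COO-.
Remaining n(C6H5COOH) = 0.004712 mol; n(C6H5COO-) = 0.002844 mol.
By Henderson-Hasselbalch, pH = pKa + log([A^-]/[HA]) = 4.20 + log(0.002844/0.004712) = 4.20 + (-0.22) = 3.98.

3.98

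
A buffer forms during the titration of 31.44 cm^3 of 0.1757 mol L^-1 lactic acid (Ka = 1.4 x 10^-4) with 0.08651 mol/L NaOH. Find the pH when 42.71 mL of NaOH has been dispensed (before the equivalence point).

Initial n(HC3H5O3) = 0.1757 x 0.03144 = 0.005524 mol.
n(NaOH) added = 0.08651 x 0.04271 = 0.003695 mol, converting that many moles of HC3H5O3 to C3H5O3-.
Remaining n(HC3H5O3) = 0.001829 mol; n(C3H5O3-) = 0.003695 mol.
By Henderson-Hasselbalch, pH = pKa + log([A^-]/[HA]) = 3.85 + log(0.003695/0.001829) = 3.85 + (+0.31) = 4.16.

4.16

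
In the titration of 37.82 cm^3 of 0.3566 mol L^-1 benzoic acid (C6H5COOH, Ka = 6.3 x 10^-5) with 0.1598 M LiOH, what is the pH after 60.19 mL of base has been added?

Initial n(C6H5COOH) = 0.3566 x 0.03782 = 0.01349 mol.
n(LiOH) added = 0.1598 x 0.06019 = 0.009618 mol, converting that many moles of C6H5COOH to C6H5COO-.
Remaining n(C6H5COOH) = 0.003868 mol; n(C6H5COO-) = 0.009618 mol.
By Henderson-Hasselbalch, pH = pKa + log([A^-]/[HA]) = 4.20 + log(0.009618/0.003868) = 4.20 + (+0.40) = 4.60.

4.60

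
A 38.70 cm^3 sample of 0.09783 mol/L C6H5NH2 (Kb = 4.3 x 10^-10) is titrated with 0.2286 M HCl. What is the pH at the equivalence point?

2.90

n(C6H5NH2) = 0.09783 x 0.03870 = 0.003786 mol; V(HCl) at equivalence = 0.003786/0.2286 = 0.01656 L.
At equivalence the base is fully converted to C6H5NH3+; total volume = 0.05526 L, so [C6H5NH3+] = 0.003786/0.05526 = 0.06851 M.
Ka(C6H5NH3+) = Kw/Kb = 1.0e-14 / 4.3 x 10^-10 = 2.33e-5.
[H^+] = sqrt(Ka x [C6H5NH3+]) = sqrt(2.33e-5 x 0.06851) = 0.00126 M.
pH = -log(0.00126) = 2.90.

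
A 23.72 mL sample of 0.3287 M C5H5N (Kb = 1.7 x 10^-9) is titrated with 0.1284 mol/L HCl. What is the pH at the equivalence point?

3.13

n(C5H5N) = 0.3287 x 0.02372 = 0.007797 mol; V(HCl) at equivalence = 0.007797/0.1284 = 0.06072 L.
At equivalence the base is fully converted to C5H5NH+; total volume = 0.08444 L, so [C5H5NH+] = 0.007797/0.08444 = 0.09233 M.
Ka(C5H5NH+) = Kw/Kb = 1.0e-14 / 1.7 x 10^-9 = 5.88e-6.
[H^+] = sqrt(Ka x [C5H5NH+]) = sqrt(5.88e-6 x 0.09233) = 0.000737 M.
pH = -log(0.000737) = 3.13.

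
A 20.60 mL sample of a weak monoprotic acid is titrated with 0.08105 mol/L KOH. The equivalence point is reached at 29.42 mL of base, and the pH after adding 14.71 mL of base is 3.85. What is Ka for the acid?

1.4 x 10^-4

14.71 mL is half of the equivalence volume, so this is the half-equivalence point where [HA] = [A^-].
At half-equivalence pH = pKa, so pKa = 3.85.
Ka = 10^(-3.85) = 1.4 x 10^-4.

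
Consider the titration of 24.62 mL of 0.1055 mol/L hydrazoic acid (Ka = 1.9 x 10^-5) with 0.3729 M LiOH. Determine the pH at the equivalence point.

8.82

n(HN3) = 0.1055 x 0.02462 = 0.002597 mol; V(LiOH) at equivalence = 0.002597/0.3729 = 0.006965 L.
At equivalence all the acid is converted to N3-; total volume = 0.02462 + 0.006965 = 0.03159 L, so [N3-] = 0.002597/0.03159 = 0.08223 M.
Kb = Kw/Ka = 1.0e-14 / 1.9 x 10^-5 = 5.26e-10.
[OH^-] = sqrt(Kb x [N3-]) = sqrt(5.26e-10 x 0.08223) = 6.58e-6 M.
pOH = 5.18, so pH = 14.00 - 5.18 = 8.82.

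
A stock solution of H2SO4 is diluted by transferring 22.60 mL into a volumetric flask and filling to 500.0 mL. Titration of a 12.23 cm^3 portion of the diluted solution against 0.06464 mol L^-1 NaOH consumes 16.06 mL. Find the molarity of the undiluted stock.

n(NaOH) = 0.06464 x 0.01606 = 0.001038 mol.
n(H2SO4) in the aliquot = 0.001038 x 1/2 = 0.0005191 mol.
[diluted H2SO4] = 0.0005191 / 0.01223 = 0.04244 M.
Dilution factor = 500.0/22.60 = 22.12, so [stock] = 0.04244 x 22.12 = 0.939 M.

0.939 M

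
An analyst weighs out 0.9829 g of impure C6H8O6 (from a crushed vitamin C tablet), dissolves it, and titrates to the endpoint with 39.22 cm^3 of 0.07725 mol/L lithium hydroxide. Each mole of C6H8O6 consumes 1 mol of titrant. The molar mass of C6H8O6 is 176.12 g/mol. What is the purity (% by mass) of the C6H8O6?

n(LiOH) = 0.07725 x 0.03922 = 0.003030 mol.
n(C6H8O6) = 0.003030 / 1 = 0.003030 mol.
mass of C6H8O6 = 0.003030 x 176.12 = 0.5336 g.
% purity = 0.5336 / 0.9829 x 100 = 54.3%.

54.3%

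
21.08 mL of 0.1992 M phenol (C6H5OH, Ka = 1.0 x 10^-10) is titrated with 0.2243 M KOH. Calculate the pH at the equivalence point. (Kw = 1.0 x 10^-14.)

n(C6H5OH) = 0.1992 x 0.02108 = 0.004199 mol; V(KOH) at equivalence = 0.004199/0.2243 = 0.01872 L.
At equivalence all the acid is converted to C6H5O-; total volume = 0.02108 + 0.01872 = 0.03980 L, so [C6H5O-] = 0.004199/0.03980 = 0.1055 M.
Kb = Kw/Ka = 1.0e-14 / 1.0 x 10^-10 = 0.000100.
[OH^-] = sqrt(Kb x [C6H5O-]) = sqrt(0.000100 x 0.1055) = 0.00325 M.
pOH = 2.49, so pH = 14.00 - 2.49 = 11.51.

11.51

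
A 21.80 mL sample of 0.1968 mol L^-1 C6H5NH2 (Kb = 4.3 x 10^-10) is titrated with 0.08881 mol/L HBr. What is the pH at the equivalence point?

2.92

n(C6H5NH2) = 0.1968 x 0.02180 = 0.004290 mol; V(HBr) at equivalence = 0.004290/0.08881 = 0.04831 L.
At equivalence the base is fully converted to C6H5NH3+; total volume = 0.07011 L, so [C6H5NH3+] = 0.004290/0.07011 = 0.06119 M.
Ka(C6H5NH3+) = Kw/Kb = 1.0e-14 / 4.3 x 10^-10 = 2.33e-5.
[H^+] = sqrt(Ka x [C6H5NH3+]) = sqrt(2.33e-5 x 0.06119) = 0.00119 M.
pH = -log(0.00119) = 2.92.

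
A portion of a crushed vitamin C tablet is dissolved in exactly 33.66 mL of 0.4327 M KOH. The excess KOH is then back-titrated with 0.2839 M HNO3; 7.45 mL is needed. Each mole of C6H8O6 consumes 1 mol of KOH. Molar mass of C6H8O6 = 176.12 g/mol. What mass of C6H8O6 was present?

Total n(KOH) added = 0.4327 x 0.03366 = 0.01456 mol.
n(HNO3) used = 0.2839 x 0.007450 = 0.002115 mol, which equals the excess n(KOH).
So n(KOH) consumed by the sample = 0.01456 - 0.002115 = 0.01245 mol.
n(C6H8O6) = 0.01245 / 1 = 0.01245 mol.
mass = 0.01245 mol x 176.12 g/mol = 2.19 g.

2.19 g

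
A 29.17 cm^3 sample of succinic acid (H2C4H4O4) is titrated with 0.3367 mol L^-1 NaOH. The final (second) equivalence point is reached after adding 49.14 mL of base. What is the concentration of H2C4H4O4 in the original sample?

0.284 M

n(NaOH) = 0.3367 x 0.04914 = 0.01655 mol.
At the final (second) equivalence point, 2 mol OH^- react per mol H2C4H4O4, so n(H2C4H4O4) = 0.01655 / 2 = 0.008273 mol.
[H2C4H4O4] = 0.008273 / 0.02917 L = 0.284 M.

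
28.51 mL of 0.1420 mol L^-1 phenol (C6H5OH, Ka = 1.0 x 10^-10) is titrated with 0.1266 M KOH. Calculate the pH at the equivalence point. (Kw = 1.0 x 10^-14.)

n(C6H5OH) = 0.1420 x 0.02851 = 0.004048 mol; V(KOH) at equivalence = 0.004048/0.1266 = 0.03198 L.
At equivalence all the acid is converted to C6H5O-; total volume = 0.02851 + 0.03198 = 0.06049 L, so [C6H5O-] = 0.004048/0.06049 = 0.06693 M.
Kb = Kw/Ka = 1.0e-14 / 1.0 x 10^-10 = 0.000100.
[OH^-] = sqrt(Kb x [C6H5O-]) = sqrt(0.000100 x 0.06693) = 0.00259 M.
pOH = 2.59, so pH = 14.00 - 2.59 = 11.41.

11.41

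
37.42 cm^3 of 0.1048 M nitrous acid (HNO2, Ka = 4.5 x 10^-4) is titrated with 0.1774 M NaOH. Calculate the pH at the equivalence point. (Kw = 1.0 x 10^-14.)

n(HNO2) = 0.1048 x 0.03742 = 0.003922 mol; V(NaOH) at equivalence = 0.003922/0.1774 = 0.02211 L.
At equivalence all the acid is converted to NO2-; total volume = 0.03742 + 0.02211 = 0.05953 L, so [NO2-] = 0.003922/0.05953 = 0.06588 M.
Kb = Kw/Ka = 1.0e-14 / 4.5 x 10^-4 = 2.22e-11.
[OH^-] = sqrt(Kb x [NO2-]) = sqrt(2.22e-11 x 0.06588) = 1.21e-6 M.
pOH = 5.92, so pH = 14.00 - 5.92 = 8.08.

8.08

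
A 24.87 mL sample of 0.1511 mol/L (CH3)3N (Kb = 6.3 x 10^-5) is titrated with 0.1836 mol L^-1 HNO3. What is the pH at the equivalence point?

5.44

n((CH3)3N) = 0.1511 x 0.02487 = 0.003758 mol; V(HNO3) at equivalence = 0.003758/0.1836 = 0.02047 L.
At equivalence the base is fully converted to (CH3)3NH+; total volume = 0.04534 L, so [(CH3)3NH+] = 0.003758/0.04534 = 0.08289 M.
Ka((CH3)3NH+) = Kw/Kb = 1.0e-14 / 6.3 x 10^-5 = 1.59e-10.
[H^+] = sqrt(Ka x [(CH3)3NH+]) = sqrt(1.59e-10 x 0.08289) = 3.63e-6 M.
pH = -log(3.63e-6) = 5.44.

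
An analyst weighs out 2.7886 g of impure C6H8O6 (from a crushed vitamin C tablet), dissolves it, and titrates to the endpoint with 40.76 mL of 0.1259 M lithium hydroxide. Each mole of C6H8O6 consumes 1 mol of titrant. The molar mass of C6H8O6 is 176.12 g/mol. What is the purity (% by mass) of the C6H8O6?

32.4%

n(LiOH) = 0.1259 x 0.04076 = 0.005132 mol.
n(C6H8O6) = 0.005132 / 1 = 0.005132 mol.
mass of C6H8O6 = 0.005132 x 176.12 = 0.9038 g.
% purity = 0.9038 / 2.7886 x 100 = 32.4%.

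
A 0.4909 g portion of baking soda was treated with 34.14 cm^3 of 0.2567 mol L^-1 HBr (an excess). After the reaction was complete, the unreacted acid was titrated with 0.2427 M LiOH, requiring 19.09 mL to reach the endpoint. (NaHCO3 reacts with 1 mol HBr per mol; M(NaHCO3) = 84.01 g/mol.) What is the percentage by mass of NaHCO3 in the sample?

70.7%

Total n(HBr) added = 0.2567 x 0.03414 = 0.008764 mol.
n(LiOH) used = 0.2427 x 0.01909 = 0.004633 mol, which equals the excess n(HBr).
So n(HBr) consumed by the sample = 0.008764 - 0.004633 = 0.004131 mol.
n(NaHCO3) = 0.004131 / 1 = 0.004131 mol.
mass NaHCO3 = 0.004131 x 84.01 = 0.3470 g, so %NaHCO3 = 0.3470/0.4909 x 100 = 70.7%.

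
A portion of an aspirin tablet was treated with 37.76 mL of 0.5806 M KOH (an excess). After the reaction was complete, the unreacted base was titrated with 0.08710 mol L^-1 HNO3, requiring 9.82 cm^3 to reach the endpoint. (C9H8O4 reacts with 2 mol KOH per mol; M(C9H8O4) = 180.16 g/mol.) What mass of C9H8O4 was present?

Total n(KOH) added = 0.5806 x 0.03776 = 0.02192 mol.
n(HNO3) used = 0.08710 x 0.009820 = 0.0008553 mol, which equals the excess n(KOH).
So n(KOH) consumed by the sample = 0.02192 - 0.0008553 = 0.02107 mol.
n(C9H8O4) = 0.02107 / 2 = 0.01053 mol.
mass = 0.01053 mol x 180.16 g/mol = 1.90 g.

1.90 g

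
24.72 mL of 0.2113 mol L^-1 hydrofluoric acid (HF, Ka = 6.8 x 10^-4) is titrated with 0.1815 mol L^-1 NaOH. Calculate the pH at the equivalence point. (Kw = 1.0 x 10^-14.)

n(HF) = 0.2113 x 0.02472 = 0.005223 mol; V(NaOH) at equivalence = 0.005223/0.1815 = 0.02878 L.
At equivalence all the acid is converted to F-; total volume = 0.02472 + 0.02878 = 0.05350 L, so [F-] = 0.005223/0.05350 = 0.09763 M.
Kb = Kw/Ka = 1.0e-14 / 6.8 x 10^-4 = 1.47e-11.
[OH^-] = sqrt(Kb x [F-]) = sqrt(1.47e-11 x 0.09763) = 1.20e-6 M.
pOH = 5.92, so pH = 14.00 - 5.92 = 8.08.

8.08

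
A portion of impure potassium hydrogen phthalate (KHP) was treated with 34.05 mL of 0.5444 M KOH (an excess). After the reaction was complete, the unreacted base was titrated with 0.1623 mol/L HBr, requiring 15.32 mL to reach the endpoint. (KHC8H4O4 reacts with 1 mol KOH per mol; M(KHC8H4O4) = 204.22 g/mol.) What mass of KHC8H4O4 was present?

Total n(KOH) added = 0.5444 x 0.03405 = 0.01854 mol.
n(HBr) used = 0.1623 x 0.01532 = 0.002486 mol, which equals the excess n(KOH).
So n(KOH) consumed by the sample = 0.01854 - 0.002486 = 0.01605 mol.
n(KHC8H4O4) = 0.01605 / 1 = 0.01605 mol.
mass = 0.01605 mol x 204.22 g/mol = 3.28 g.

3.28 g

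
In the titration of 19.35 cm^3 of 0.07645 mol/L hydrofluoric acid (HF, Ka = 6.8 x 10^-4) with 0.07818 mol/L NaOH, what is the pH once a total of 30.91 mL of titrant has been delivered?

n(acid) = 0.07645 x 0.01935 = 0.001479 mol; n(NaOH) added = 0.07818 x 0.03091 = 0.002417 mol.
Base is in excess by 0.002417 - 0.001479 = 0.0009372 mol in a total volume of 0.05026 L.
[OH^-] = 0.0009372/0.05026 = 0.01865 M, so pOH = 1.73 and pH = 14.00 - 1.73 = 12.27.

12.27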